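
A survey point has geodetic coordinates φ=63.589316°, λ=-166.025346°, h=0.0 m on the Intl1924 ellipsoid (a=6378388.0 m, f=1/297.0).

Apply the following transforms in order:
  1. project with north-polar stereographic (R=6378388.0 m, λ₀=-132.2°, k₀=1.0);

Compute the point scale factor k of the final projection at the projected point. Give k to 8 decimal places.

start: φ=63.589316°, λ=-166.025346°, h=0.000 m
→ into stereo (λ₀=-132.2°): φ=63.58931600°, λ−λ₀=-33.82534600°
scale k = 1.05505886

1.05505886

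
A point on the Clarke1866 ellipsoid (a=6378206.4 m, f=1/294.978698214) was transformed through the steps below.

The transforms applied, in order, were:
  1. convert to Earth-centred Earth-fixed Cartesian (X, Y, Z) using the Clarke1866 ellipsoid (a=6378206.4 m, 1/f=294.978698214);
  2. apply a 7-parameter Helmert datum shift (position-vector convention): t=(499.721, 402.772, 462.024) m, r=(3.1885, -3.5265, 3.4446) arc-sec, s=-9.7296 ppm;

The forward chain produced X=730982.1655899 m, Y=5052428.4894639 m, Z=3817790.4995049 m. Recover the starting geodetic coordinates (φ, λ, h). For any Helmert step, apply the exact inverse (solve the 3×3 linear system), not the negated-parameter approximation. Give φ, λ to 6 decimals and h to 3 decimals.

φ=36.975801°, λ=81.770923°, h=3689.885 m

start: X=730982.1656, Y=5052428.4895, Z=3817790.4995 m
→ Helmert⁻¹: X=730639.1856, Y=5052121.6791, Z=3817275.0281
→ geod (Bowring, a=6378206.400): φ=36.97580100°, λ=81.77092300°, h=3689.8850 m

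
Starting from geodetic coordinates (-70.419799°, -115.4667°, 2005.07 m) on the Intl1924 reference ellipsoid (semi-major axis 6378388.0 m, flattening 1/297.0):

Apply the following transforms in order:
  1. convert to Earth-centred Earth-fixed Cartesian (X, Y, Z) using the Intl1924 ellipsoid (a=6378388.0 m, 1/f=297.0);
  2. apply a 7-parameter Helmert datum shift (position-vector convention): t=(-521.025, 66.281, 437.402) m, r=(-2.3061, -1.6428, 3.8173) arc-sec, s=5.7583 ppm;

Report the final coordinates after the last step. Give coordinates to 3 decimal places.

X=-922610.012 m, Y=-1936287.946 m, Z=-5988509.672 m

start: φ=-70.419799°, λ=-115.466700°, h=2005.070 m
→ ECEF (a=6378388.000, f=1/297.0): X=-922167.2103, Y=-1936259.0524, Z=-5988926.8916
→ Helmert 7p (PV): X=-922610.0120, Y=-1936287.9458, Z=-5988509.6723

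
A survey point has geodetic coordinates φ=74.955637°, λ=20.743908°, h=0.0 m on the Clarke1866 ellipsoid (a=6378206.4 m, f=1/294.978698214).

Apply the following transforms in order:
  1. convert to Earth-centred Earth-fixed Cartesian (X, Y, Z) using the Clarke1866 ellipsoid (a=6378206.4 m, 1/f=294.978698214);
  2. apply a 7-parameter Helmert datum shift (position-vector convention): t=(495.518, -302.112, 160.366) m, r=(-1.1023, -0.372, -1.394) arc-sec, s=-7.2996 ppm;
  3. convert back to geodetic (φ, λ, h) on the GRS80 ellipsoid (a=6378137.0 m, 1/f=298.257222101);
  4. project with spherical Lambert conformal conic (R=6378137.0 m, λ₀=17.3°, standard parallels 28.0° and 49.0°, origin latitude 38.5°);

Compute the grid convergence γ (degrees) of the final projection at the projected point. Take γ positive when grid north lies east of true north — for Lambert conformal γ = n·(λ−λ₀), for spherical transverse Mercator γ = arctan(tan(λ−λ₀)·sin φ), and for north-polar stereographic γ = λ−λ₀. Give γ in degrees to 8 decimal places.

start: φ=74.955637°, λ=20.743908°, h=0.000 m
→ ECEF (a=6378206.400, f=1/294.978698214): X=1553155.1275, Y=588249.0029, Z=6137303.9719
→ Helmert 7p (PV): X=1553632.2151, Y=587964.8985, Z=6137419.1955
→ geod (Bowring, a=6378137.000): φ=74.95184319°, λ=20.72891577°, h=48.5577 m
→ into lcc (λ₀=17.3°): φ=74.95184319°, λ−λ₀=3.42891577°
convergence γ = 2.14672477°

2.14672477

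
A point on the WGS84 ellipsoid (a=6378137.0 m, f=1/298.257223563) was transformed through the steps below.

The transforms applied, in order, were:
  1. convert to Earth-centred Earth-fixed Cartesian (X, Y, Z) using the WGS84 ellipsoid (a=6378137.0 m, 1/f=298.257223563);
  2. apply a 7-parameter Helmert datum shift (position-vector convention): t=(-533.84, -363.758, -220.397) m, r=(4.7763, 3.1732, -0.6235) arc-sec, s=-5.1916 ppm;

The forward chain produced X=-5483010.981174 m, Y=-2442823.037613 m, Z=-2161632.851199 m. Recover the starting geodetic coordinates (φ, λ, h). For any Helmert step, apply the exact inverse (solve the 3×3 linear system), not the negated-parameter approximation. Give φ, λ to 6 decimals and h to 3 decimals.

φ=-19.928137°, λ=-155.986152°, h=3614.906 m

start: X=-5483010.9812, Y=-2442823.0376, Z=-2161632.8512 m
→ Helmert⁻¹: X=-5482464.9688, Y=-2442538.5833, Z=-2161451.4585
→ geod (Bowring, a=6378137.000): φ=-19.92813700°, λ=-155.98615200°, h=3614.9060 m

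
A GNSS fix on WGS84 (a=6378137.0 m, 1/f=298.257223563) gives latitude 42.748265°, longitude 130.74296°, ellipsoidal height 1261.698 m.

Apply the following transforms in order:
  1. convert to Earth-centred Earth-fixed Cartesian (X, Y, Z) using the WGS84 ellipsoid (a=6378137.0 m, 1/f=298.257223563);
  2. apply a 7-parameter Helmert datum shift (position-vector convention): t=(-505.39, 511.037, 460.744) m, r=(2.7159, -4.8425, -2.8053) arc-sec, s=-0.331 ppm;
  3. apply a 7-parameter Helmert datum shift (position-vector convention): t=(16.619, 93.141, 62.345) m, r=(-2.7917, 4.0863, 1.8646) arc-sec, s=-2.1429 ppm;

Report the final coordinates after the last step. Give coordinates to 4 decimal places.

X=-3062732.1520 m, Y=3555411.7774 m, Z=4308363.7079 m

start: φ=42.748265°, λ=130.742960°, h=1261.698 m
→ ECEF (a=6378137.000, f=1/298.257223563): X=-3062251.3808, Y=3554800.8450, Z=4307863.8058
→ Helmert 7p (PV): X=-3062808.5464, Y=3555295.6316, Z=4308298.0374
→ Helmert 7p (PV): X=-3062732.1520, Y=3555411.7774, Z=4308363.7079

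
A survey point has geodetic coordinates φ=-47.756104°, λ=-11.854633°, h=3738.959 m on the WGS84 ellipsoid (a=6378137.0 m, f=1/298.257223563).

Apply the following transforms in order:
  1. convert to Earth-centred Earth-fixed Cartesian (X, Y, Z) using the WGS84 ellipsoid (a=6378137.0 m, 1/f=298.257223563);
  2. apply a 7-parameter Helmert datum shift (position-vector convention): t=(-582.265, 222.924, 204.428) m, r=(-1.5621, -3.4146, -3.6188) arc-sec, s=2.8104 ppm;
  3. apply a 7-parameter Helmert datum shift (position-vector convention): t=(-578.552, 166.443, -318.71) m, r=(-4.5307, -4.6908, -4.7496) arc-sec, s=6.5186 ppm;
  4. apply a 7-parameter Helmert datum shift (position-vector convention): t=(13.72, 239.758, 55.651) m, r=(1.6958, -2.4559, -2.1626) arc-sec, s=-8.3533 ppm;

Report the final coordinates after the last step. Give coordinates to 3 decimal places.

X=4205722.931 m, Y=-882692.981 m, Z=-4701284.748 m

start: φ=-47.756104°, λ=-11.854633°, h=3738.959 m
→ ECEF (a=6378137.000, f=1/298.257223563): X=4206670.2774, Y=-883006.2739, Z=-4701455.7232
→ Helmert 7p (PV): X=4206162.1732, Y=-882895.2409, Z=-4701188.1816
→ Helmert 7p (PV): X=4205697.6226, Y=-882934.6723, Z=-4701422.4878
→ Helmert 7p (PV): X=4205722.9312, Y=-882692.9812, Z=-4701284.7485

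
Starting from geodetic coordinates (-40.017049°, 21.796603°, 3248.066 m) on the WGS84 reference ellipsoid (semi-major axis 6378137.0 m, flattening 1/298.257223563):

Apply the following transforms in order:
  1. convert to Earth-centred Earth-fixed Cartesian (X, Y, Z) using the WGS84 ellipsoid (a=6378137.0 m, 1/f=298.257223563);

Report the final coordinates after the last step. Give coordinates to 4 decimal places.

start: φ=-40.017049°, λ=21.796603°, h=3248.066 m
→ ECEF (a=6378137.000, f=1/298.257223563): X=4544097.0580, Y=1817196.6463, Z=-4081524.0948

X=4544097.0580 m, Y=1817196.6463 m, Z=-4081524.0948 m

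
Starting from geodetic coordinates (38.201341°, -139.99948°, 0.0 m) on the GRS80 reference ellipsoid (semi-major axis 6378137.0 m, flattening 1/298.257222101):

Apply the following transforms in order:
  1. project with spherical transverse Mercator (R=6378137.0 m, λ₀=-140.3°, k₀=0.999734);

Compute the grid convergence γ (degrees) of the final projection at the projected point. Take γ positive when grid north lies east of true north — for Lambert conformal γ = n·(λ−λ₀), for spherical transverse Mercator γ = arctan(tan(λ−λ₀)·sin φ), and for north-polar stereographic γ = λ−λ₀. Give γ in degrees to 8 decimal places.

start: φ=38.201341°, λ=-139.999480°, h=0.000 m
→ into tm (λ₀=-140.3°): φ=38.20134100°, λ−λ₀=0.30052000°
convergence γ = 0.18585067°

0.18585067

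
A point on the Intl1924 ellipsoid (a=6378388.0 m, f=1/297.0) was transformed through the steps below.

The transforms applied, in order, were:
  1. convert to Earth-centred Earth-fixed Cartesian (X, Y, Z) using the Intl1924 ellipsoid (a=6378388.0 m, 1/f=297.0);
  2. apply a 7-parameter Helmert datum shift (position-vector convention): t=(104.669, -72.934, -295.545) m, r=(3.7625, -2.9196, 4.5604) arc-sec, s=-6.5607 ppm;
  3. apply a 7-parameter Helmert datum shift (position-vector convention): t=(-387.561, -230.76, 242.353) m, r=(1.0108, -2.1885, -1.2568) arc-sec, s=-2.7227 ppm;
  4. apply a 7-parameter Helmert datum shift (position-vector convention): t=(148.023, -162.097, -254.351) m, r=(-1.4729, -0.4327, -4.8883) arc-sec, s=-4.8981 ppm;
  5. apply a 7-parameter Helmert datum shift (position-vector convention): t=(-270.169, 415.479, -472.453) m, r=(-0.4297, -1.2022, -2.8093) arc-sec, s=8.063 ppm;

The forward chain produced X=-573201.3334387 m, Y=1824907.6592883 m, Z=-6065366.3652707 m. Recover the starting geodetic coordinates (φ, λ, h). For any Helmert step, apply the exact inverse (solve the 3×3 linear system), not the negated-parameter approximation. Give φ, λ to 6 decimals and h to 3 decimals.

φ=-72.605758°, λ=107.433059°, h=263.192 m

start: X=-573201.3334, Y=1824907.6593, Z=-6065366.3653 m
→ Helmert⁻¹: X=-572986.7426, Y=1824482.3001, Z=-6064837.8710
→ Helmert⁻¹: X=-573193.5386, Y=1824683.0564, Z=-6064598.9929
→ Helmert⁻¹: X=-572883.0055, Y=1824885.5736, Z=-6064860.7231
→ Helmert⁻¹: X=-573036.9294, Y=1824872.5246, Z=-6064630.1428
→ geod (Bowring, a=6378388.000): φ=-72.60575800°, λ=107.43305900°, h=263.1920 m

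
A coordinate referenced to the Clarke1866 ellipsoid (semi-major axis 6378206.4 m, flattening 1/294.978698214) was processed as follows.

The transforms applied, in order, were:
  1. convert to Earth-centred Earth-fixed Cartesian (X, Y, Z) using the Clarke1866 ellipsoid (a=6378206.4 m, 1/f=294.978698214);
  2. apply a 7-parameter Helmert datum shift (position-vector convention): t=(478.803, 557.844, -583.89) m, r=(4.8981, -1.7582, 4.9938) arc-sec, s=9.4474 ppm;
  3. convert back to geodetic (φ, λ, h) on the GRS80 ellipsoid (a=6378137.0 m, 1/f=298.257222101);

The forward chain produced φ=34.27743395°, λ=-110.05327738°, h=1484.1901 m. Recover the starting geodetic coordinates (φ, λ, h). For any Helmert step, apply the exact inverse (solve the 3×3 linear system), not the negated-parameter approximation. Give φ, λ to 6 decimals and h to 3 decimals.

start: φ=34.277434°, λ=-110.053277°, h=1484.190 m
→ ECEF (a=6378137.000, f=1/298.257222101): X=-1809523.9632, Y=-4957278.8290, Z=3572753.7741
→ Helmert⁻¹: X=-1810075.2347, Y=-4957661.1545, Z=3573437.0627
→ geod (Bowring, a=6378206.400): φ=34.28173300°, λ=-110.05747600°, h=2327.9070 m

φ=34.281733°, λ=-110.057476°, h=2327.907 m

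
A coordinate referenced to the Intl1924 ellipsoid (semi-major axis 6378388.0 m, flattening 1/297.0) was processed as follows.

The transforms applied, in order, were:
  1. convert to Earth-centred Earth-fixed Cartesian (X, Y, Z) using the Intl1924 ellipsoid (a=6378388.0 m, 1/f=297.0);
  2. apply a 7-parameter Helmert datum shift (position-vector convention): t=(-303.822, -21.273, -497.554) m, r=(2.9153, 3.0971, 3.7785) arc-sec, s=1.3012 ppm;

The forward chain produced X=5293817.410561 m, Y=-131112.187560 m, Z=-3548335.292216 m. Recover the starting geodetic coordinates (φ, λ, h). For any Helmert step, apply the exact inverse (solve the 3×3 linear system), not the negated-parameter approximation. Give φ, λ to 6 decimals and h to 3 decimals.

start: X=5293817.4106, Y=-131112.1876, Z=-3548335.2922 m
→ Helmert⁻¹: X=5294165.2098, Y=-131237.8692, Z=-3547751.7741
→ geod (Bowring, a=6378388.000): φ=-33.99774800°, λ=-1.42002300°, h=2607.5440 m

φ=-33.997748°, λ=-1.420023°, h=2607.544 m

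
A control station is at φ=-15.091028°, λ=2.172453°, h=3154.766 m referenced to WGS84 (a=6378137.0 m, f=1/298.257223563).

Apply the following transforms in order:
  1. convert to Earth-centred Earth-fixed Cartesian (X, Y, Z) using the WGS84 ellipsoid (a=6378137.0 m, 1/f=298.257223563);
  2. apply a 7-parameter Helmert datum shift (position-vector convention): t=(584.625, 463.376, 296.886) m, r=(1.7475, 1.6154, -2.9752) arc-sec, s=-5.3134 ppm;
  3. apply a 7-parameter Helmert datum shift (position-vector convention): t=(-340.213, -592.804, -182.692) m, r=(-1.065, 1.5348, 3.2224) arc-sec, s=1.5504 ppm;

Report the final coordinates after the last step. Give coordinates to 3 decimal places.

start: φ=-15.091028°, λ=2.172453°, h=3154.766 m
→ ECEF (a=6378137.000, f=1/298.257223563): X=6158191.1214, Y=233608.7537, Z=-1650648.3880
→ Helmert 7p (PV): X=6158733.4678, Y=233996.0465, Z=-1650388.9810
→ Helmert 7p (PV): X=6158386.8672, Y=233491.2996, Z=-1650621.2667

X=6158386.867 m, Y=233491.300 m, Z=-1650621.267 m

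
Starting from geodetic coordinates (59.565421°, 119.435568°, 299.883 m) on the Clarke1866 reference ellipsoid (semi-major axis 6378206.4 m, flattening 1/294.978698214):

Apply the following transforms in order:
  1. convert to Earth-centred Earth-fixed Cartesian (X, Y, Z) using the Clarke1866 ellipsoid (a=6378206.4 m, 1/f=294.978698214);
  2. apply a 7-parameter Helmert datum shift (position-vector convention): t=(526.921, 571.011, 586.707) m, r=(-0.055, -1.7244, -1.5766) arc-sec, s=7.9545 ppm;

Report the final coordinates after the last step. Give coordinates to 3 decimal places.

X=-1591406.165 m, Y=2821671.516 m, Z=5476787.236 m

start: φ=59.565421°, λ=119.435568°, h=299.883 m
→ ECEF (a=6378206.400, f=1/294.978698214): X=-1591896.2045, Y=2821064.4370, Z=5476171.0299
→ Helmert 7p (PV): X=-1591406.1649, Y=2821671.5162, Z=5476787.2363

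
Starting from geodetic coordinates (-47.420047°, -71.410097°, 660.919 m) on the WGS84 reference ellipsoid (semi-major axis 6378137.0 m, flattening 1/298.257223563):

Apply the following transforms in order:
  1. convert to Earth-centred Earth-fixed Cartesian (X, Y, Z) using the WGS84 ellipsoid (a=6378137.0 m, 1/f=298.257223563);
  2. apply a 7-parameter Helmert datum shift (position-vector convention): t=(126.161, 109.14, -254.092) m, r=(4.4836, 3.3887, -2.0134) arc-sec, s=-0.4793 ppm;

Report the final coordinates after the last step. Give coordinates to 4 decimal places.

start: φ=-47.420047°, λ=-71.410097°, h=660.919 m
→ ECEF (a=6378137.000, f=1/298.257223563): X=1378414.8568, Y=-4098265.8164, Z=-4673974.4033
→ Helmert 7p (PV): X=1378423.5648, Y=-4098066.5685, Z=-4674337.9852

X=1378423.5648 m, Y=-4098066.5685 m, Z=-4674337.9852 m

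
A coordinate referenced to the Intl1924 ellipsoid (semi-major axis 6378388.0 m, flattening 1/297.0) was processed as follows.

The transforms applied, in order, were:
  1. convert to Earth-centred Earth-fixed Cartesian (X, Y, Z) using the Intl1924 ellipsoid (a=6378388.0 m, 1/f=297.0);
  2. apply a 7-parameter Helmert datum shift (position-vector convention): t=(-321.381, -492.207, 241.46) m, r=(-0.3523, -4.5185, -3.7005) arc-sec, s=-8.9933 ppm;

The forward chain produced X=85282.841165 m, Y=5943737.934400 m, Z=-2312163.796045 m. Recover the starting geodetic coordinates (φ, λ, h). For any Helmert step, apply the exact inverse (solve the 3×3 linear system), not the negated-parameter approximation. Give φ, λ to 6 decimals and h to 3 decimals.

start: X=85282.8412, Y=5943737.9344, Z=-2312163.7960 m
→ Helmert⁻¹: X=85447.6918, Y=5944289.0827, Z=-2312417.7714
→ geod (Bowring, a=6378388.000): φ=-21.38561600°, λ=89.17644400°, h=3251.4970 m

φ=-21.385616°, λ=89.176444°, h=3251.497 m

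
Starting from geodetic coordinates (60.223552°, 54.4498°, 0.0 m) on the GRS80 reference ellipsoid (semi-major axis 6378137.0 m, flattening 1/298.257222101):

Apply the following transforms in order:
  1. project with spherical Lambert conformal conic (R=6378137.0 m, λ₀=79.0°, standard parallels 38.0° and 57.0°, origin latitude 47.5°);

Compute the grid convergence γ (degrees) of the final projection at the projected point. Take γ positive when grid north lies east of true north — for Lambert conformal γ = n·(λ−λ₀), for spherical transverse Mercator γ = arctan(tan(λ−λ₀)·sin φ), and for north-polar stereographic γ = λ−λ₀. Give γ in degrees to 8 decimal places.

-18.18488227

start: φ=60.223552°, λ=54.449800°, h=0.000 m
→ into lcc (λ₀=79.0°): φ=60.22355200°, λ−λ₀=-24.55020000°
convergence γ = -18.18488227°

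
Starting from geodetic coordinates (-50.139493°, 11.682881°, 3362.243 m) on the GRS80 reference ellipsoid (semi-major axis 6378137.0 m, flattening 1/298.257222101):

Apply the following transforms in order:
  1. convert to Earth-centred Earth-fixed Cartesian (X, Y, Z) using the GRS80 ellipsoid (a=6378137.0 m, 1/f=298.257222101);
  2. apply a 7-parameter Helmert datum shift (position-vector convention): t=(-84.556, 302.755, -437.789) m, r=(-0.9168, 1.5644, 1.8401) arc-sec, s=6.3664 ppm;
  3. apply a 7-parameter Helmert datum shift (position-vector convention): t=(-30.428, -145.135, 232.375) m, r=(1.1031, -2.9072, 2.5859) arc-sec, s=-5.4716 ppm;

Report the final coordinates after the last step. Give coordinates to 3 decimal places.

X=4013124.281 m, Y=830096.720 m, Z=-4875511.743 m

start: φ=-50.139493°, λ=11.682881°, h=3362.243 m
→ ECEF (a=6378137.000, f=1/298.257222101): X=4013221.7388, Y=829847.8392, Z=-4875328.8453
→ Helmert 7p (PV): X=4013118.3526, Y=830170.0099, Z=-4875831.7993
→ Helmert 7p (PV): X=4013124.2808, Y=830096.7197, Z=-4875511.7434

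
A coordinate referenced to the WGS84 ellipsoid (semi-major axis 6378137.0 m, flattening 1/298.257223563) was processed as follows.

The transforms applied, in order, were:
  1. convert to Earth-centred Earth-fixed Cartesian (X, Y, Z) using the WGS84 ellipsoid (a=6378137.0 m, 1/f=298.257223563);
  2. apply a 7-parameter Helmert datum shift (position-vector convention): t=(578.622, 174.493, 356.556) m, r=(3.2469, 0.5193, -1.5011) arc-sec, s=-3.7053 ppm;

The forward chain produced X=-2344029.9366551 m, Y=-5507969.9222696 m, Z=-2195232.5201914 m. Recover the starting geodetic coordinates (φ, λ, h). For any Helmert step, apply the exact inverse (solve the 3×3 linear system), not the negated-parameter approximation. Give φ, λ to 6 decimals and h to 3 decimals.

start: X=-2344029.9367, Y=-5507969.9223, Z=-2195232.5202 m
→ Helmert⁻¹: X=-2344571.6324, Y=-5508216.4479, Z=-2195516.4072
→ geod (Bowring, a=6378137.000): φ=-20.26513700°, λ=-113.05702300°, h=753.1350 m

φ=-20.265137°, λ=-113.057023°, h=753.135 m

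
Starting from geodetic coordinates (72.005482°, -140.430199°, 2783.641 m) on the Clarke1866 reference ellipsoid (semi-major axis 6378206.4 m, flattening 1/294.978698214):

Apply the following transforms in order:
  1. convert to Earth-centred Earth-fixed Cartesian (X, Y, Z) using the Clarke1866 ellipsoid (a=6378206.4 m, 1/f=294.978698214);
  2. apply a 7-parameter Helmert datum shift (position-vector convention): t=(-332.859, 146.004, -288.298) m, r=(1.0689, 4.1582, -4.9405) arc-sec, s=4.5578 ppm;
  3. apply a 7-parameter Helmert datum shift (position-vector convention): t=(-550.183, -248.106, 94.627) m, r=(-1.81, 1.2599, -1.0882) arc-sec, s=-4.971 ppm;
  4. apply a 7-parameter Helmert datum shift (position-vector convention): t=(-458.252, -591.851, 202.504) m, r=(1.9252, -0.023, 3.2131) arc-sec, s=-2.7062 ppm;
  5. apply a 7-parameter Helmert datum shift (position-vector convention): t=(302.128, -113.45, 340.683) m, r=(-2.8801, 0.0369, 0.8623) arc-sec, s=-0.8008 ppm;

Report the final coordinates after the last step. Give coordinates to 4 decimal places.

start: φ=72.005482°, λ=-140.430199°, h=2783.641 m
→ ECEF (a=6378206.400, f=1/294.978698214): X=-1524210.4210, Y=-1259583.9336, Z=6046340.8388
→ Helmert 7p (PV): X=-1524458.5052, Y=-1259438.4955, Z=6046104.2989
→ Helmert 7p (PV): X=-1524970.8241, Y=-1259619.2431, Z=6046189.2340
→ Helmert 7p (PV): X=-1525406.0017, Y=-1260287.8734, Z=6046363.4489
→ Helmert 7p (PV): X=-1525096.3018, Y=-1260322.2651, Z=6046717.1604

X=-1525096.3018 m, Y=-1260322.2651 m, Z=6046717.1604 m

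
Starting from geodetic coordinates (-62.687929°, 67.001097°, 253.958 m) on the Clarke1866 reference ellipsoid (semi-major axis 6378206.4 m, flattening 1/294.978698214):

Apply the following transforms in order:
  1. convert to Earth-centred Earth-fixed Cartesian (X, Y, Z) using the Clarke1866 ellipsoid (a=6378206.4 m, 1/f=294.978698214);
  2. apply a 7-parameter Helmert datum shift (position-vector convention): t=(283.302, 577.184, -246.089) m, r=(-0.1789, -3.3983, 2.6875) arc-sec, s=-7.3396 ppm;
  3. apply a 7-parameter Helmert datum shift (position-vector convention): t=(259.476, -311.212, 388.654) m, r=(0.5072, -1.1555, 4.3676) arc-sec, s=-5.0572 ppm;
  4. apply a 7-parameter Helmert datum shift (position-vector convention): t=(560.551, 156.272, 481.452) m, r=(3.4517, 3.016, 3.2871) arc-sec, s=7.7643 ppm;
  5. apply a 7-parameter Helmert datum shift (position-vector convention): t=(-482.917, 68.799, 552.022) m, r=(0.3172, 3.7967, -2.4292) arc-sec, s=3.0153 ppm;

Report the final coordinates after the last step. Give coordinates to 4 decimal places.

start: φ=-62.687929°, λ=67.001097°, h=253.958 m
→ ECEF (a=6378206.400, f=1/294.978698214): X=1146557.6782, Y=2701264.4137, Z=-5644133.9291
→ Helmert 7p (PV): X=1146890.3583, Y=2701831.8150, Z=-5644322.0454
→ Helmert 7p (PV): X=1147118.4434, Y=2701545.1034, Z=-5643891.7783
→ Helmert 7p (PV): X=1147562.3225, Y=2701835.0794, Z=-5643425.7116
→ Helmert 7p (PV): X=1147010.8072, Y=2701907.1889, Z=-5642907.6744

X=1147010.8072 m, Y=2701907.1889 m, Z=-5642907.6744 m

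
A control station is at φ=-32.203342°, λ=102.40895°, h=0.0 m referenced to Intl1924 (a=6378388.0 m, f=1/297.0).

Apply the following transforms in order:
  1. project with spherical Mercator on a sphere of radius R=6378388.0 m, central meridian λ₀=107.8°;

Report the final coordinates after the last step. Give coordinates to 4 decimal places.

start: φ=-32.203342°, λ=102.408950°, h=0.000 m
→ merc (R=6378388.0, λ₀=107.8°): E=-600152.5578, N=-3790181.2709

E=-600152.5578 m, N=-3790181.2709 m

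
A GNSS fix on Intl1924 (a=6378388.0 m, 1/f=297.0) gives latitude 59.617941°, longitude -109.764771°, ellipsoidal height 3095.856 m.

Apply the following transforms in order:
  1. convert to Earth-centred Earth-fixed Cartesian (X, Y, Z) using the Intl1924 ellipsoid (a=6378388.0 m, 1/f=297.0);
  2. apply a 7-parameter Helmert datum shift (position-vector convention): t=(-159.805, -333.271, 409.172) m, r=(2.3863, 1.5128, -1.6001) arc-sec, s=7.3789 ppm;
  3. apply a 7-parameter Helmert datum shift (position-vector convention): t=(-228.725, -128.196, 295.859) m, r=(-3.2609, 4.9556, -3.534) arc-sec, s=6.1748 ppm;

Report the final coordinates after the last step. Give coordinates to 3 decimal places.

X=-1094463.334 m, Y=-3045460.876 m, Z=5482686.787 m

start: φ=59.617941°, λ=-109.764771°, h=3095.856 m
→ ECEF (a=6378388.000, f=1/297.0): X=-1094156.0935, Y=-3045008.6232, Z=5481860.2202
→ Helmert 7p (PV): X=-1094307.3883, Y=-3045419.2958, Z=5482282.6389
→ Helmert 7p (PV): X=-1094463.3339, Y=-3045460.8759, Z=5482686.7875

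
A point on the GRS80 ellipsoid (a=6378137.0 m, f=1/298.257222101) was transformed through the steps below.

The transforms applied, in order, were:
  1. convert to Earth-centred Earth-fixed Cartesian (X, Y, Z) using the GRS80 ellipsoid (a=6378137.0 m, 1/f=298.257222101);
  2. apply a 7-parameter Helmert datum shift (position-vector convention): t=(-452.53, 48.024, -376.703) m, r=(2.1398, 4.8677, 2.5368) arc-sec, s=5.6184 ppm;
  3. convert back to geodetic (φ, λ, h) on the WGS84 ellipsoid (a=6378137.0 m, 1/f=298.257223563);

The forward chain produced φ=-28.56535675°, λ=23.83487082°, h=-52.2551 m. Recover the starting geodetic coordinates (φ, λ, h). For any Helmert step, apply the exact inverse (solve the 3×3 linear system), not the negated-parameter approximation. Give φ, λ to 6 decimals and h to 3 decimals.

φ=-28.559670°, λ=23.831259°, h=78.027 m

start: φ=-28.565357°, λ=23.834871°, h=-52.255 m
→ ECEF (a=6378137.000, f=1/298.257223563): X=5127873.9848, Y=2265390.8830, Z=-3031655.4504
→ Helmert⁻¹: X=5128397.0949, Y=2265235.6131, Z=-3031164.1898
→ geod (Bowring, a=6378137.000): φ=-28.55967000°, λ=23.83125900°, h=78.0270 m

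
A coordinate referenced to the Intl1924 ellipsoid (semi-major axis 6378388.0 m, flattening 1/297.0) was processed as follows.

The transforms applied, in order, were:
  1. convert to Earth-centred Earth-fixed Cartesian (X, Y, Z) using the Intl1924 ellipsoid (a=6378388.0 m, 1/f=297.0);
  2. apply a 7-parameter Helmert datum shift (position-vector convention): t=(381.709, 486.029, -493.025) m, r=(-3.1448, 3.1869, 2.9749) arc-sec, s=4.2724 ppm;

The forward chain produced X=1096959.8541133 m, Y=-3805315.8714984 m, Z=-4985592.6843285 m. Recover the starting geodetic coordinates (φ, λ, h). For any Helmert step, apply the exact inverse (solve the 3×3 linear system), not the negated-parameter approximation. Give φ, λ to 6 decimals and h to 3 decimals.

φ=-51.721698°, λ=-73.926000°, h=1708.963 m

start: X=1096959.8541, Y=-3805315.8715, Z=-4985592.6843 m
→ Helmert⁻¹: X=1096595.5939, Y=-3805725.4513, Z=-4985119.4418
→ geod (Bowring, a=6378388.000): φ=-51.72169800°, λ=-73.92600000°, h=1708.9630 m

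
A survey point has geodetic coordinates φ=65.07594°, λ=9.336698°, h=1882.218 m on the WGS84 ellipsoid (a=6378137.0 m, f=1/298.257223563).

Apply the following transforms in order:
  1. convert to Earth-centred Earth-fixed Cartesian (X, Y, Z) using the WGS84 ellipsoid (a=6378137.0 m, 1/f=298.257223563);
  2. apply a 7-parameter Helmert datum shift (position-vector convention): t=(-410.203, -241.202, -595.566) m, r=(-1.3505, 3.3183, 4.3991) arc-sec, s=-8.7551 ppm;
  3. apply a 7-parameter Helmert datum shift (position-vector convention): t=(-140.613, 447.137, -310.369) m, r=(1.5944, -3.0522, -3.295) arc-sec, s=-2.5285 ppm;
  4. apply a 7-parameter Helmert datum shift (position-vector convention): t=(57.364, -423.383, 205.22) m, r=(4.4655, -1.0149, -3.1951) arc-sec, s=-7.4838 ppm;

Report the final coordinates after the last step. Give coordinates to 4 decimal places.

X=2659798.6899 m, Y=437016.0919 m, Z=5762200.6755 m

start: φ=65.075940°, λ=9.336698°, h=1882.218 m
→ ECEF (a=6378137.000, f=1/298.257223563): X=2660358.5364, Y=437400.2572, Z=5762989.8978
→ Helmert 7p (PV): X=2660008.4248, Y=437249.6961, Z=5762298.2141
→ Helmert 7p (PV): X=2659782.8036, Y=437608.6934, Z=5762016.0164
→ Helmert 7p (PV): X=2659798.6899, Y=437016.0919, Z=5762200.6755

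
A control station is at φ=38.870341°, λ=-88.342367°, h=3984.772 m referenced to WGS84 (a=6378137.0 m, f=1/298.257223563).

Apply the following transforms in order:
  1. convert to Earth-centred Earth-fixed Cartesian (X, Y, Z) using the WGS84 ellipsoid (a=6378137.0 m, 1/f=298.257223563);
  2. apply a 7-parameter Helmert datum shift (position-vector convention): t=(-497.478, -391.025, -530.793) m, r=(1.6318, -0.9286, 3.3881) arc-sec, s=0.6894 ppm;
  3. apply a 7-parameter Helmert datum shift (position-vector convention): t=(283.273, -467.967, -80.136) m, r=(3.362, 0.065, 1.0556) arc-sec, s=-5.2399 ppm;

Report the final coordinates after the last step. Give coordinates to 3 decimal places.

X=143801.777 m, Y=-4974323.101 m, Z=3982872.365 m

start: φ=38.870341°, λ=-88.342367°, h=3984.772 m
→ ECEF (a=6378137.000, f=1/298.257223563): X=143926.1669, Y=-4973393.4051, Z=3983621.2310
→ Helmert 7p (PV): X=143492.5468, Y=-4973817.0098, Z=3983054.4868
→ Helmert 7p (PV): X=143801.7774, Y=-4974323.1014, Z=3982872.3648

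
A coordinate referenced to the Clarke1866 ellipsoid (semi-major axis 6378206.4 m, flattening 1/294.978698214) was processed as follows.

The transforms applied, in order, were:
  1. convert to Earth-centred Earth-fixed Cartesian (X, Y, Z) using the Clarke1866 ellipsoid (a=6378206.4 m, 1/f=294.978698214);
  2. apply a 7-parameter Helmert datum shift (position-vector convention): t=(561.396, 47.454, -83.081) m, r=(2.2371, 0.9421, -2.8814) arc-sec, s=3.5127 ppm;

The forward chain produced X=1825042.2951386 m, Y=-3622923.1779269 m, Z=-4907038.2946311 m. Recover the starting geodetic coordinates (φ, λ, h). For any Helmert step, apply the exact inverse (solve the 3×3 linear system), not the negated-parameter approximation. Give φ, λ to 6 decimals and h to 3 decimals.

φ=-50.610745°, λ=-63.270024°, h=1184.190 m

start: X=1825042.2951, Y=-3622923.1779, Z=-4907038.2946 m
→ Helmert⁻¹: X=1824547.5132, Y=-3622985.6367, Z=-4906890.3495
→ geod (Bowring, a=6378206.400): φ=-50.61074500°, λ=-63.27002400°, h=1184.1900 m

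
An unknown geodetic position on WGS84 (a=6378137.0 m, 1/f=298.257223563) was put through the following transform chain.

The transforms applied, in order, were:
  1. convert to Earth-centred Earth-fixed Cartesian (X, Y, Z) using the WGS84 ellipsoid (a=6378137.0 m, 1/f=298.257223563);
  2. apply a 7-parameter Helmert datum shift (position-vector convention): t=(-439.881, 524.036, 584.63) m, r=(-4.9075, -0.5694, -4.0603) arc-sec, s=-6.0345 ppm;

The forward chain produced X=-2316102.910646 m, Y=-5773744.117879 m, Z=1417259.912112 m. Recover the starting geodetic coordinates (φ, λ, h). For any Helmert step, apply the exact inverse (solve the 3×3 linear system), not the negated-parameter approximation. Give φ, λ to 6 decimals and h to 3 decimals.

φ=12.910614°, λ=-111.851060°, h=3512.025 m

start: X=-2316102.9106, Y=-5773744.1179, Z=1417259.9121 m
→ Helmert⁻¹: X=-2315559.4251, Y=-5774382.2834, Z=1416552.8378
→ geod (Bowring, a=6378137.000): φ=12.91061400°, λ=-111.85106000°, h=3512.0250 m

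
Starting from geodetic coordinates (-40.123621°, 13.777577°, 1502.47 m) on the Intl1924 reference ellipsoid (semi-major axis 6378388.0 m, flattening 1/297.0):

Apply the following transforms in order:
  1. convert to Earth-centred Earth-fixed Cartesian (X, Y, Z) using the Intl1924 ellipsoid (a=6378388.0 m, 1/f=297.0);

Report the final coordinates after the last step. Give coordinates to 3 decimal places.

X=4744682.594 m, Y=1163437.130 m, Z=-4089527.830 m

start: φ=-40.123621°, λ=13.777577°, h=1502.470 m
→ ECEF (a=6378388.000, f=1/297.0): X=4744682.5938, Y=1163437.1297, Z=-4089527.8295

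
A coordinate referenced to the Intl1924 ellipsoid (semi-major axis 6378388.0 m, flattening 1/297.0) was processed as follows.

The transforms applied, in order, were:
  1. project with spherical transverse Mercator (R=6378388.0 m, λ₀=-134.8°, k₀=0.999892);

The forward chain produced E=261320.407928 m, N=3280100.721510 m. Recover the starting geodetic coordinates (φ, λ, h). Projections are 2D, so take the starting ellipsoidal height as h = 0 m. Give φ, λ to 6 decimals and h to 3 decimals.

φ=29.440516°, λ=-132.104759°, h=0.000 m

start: E=261320.4079, N=3280100.7215 m
→ tm⁻¹: φ=29.44051600°, λ=-132.10475900°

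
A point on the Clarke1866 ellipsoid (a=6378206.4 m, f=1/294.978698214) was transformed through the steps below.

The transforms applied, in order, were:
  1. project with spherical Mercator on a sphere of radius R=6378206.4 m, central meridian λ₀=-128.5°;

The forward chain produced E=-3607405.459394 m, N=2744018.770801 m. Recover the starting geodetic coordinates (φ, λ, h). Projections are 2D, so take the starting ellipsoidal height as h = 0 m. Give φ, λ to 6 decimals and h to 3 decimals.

start: E=-3607405.4594, N=2744018.7708 m
→ merc⁻¹: φ=23.92267800°, λ=-160.90552200°

φ=23.922678°, λ=-160.905522°, h=0.000 m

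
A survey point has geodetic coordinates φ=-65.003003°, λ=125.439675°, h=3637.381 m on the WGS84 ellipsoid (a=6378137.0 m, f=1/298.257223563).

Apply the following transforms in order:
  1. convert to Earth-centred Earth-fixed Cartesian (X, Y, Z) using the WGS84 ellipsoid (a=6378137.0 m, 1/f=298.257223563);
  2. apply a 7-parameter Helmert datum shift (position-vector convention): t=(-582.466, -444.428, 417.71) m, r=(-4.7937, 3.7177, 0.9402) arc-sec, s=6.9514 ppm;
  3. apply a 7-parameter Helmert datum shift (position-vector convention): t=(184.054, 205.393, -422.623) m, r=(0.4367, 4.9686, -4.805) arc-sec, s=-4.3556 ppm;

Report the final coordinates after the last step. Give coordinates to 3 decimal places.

X=-1568617.566 m, Y=2202851.544 m, Z=-5761148.358 m

start: φ=-65.003003°, λ=125.439675°, h=3637.381 m
→ ECEF (a=6378137.000, f=1/298.257223563): X=-1568013.7476, Y=2203177.1572, Z=-5761147.9987
→ Helmert 7p (PV): X=-1568720.9953, Y=2202607.0040, Z=-5760793.2781
→ Helmert 7p (PV): X=-1568617.5665, Y=2202851.5436, Z=-5761148.3582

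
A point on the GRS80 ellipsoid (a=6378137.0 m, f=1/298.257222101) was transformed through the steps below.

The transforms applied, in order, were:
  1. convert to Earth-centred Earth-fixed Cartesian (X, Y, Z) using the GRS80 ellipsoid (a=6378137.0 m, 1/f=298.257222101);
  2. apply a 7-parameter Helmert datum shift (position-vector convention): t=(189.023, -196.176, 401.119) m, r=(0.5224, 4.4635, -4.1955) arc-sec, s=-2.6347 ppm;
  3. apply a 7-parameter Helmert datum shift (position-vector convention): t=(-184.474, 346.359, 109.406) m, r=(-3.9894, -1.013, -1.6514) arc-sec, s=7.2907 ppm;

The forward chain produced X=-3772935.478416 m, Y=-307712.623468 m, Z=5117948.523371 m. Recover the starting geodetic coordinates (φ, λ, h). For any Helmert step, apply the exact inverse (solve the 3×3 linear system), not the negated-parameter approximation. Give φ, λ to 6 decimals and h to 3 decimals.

φ=53.691621°, λ=-175.332321°, h=1056.487 m

start: X=-3772935.4784, Y=-307712.6235, Z=5117948.5234 m
→ Helmert⁻¹: X=-3772695.8968, Y=-308185.9260, Z=5117814.3727
→ Helmert⁻¹: X=-3772999.3319, Y=-308054.3451, Z=5117345.8703
→ geod (Bowring, a=6378137.000): φ=53.69162100°, λ=-175.33232100°, h=1056.4870 m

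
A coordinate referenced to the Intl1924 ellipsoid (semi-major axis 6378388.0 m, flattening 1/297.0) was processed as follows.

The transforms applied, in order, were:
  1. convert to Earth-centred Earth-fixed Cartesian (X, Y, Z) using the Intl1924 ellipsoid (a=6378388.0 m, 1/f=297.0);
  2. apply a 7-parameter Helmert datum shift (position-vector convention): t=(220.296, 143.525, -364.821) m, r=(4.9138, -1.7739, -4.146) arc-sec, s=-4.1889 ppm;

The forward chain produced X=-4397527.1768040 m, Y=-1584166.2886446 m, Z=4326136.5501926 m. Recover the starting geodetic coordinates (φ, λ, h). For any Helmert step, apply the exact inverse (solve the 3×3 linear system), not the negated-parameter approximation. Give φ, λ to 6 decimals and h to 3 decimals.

start: X=-4397527.1768, Y=-1584166.2886, Z=4326136.5502 m
→ Helmert⁻¹: X=-4397696.8404, Y=-1584301.7740, Z=4326595.0577
→ geod (Bowring, a=6378388.000): φ=42.98000900°, λ=-160.18808100°, h=942.0460 m

φ=42.980009°, λ=-160.188081°, h=942.046 m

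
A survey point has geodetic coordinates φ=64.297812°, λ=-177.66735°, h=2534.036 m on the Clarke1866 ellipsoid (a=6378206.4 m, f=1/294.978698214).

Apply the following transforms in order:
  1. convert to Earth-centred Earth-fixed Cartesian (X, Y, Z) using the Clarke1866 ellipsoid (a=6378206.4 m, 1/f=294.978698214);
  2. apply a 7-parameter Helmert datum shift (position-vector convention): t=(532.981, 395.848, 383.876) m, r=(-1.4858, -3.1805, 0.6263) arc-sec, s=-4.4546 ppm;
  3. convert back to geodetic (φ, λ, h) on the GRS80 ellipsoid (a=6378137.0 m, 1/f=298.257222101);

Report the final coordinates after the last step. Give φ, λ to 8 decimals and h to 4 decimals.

φ=64.30120488°, λ=-177.67582134°, h=2489.7665 m

start: φ=64.297812°, λ=-177.667350°, h=2534.036 m
→ ECEF (a=6378206.400, f=1/294.978698214): X=-2772618.5371, Y=-112942.4258, Z=5726282.3269
→ Helmert 7p (PV): X=-2772161.1583, Y=-112513.2451, Z=5726598.7559
→ geod (Bowring, a=6378137.000): φ=64.30120488°, λ=-177.67582134°, h=2489.7665 m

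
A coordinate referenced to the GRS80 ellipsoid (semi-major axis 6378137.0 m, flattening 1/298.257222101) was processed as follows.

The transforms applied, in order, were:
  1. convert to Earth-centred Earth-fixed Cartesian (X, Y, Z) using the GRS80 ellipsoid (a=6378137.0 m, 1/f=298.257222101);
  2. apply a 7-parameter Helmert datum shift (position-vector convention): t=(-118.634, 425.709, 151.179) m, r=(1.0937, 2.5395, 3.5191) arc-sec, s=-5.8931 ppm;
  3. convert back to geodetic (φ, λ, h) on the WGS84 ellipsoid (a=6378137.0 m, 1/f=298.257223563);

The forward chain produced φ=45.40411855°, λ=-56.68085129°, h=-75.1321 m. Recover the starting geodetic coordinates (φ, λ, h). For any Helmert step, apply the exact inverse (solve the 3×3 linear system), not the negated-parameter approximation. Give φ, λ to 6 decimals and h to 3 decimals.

start: φ=45.404119°, λ=-56.680851°, h=-75.132 m
→ ECEF (a=6378137.000, f=1/298.257223563): X=2463987.3902, Y=-3748331.7359, Z=4518940.2346
→ Helmert⁻¹: X=2464000.9514, Y=-3748797.6145, Z=4518865.8994
→ geod (Bowring, a=6378137.000): φ=45.40110700°, λ=-56.68397500°, h=150.5070 m

φ=45.401107°, λ=-56.683975°, h=150.507 m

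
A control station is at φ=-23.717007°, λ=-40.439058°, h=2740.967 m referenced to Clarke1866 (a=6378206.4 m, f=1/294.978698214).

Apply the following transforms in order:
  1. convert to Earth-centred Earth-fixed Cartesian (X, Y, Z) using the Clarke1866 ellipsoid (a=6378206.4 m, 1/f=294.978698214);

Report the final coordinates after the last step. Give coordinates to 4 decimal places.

X=4448785.3828 m, Y=-3791445.4917 m, Z=-2550573.4840 m

start: φ=-23.717007°, λ=-40.439058°, h=2740.967 m
→ ECEF (a=6378206.400, f=1/294.978698214): X=4448785.3828, Y=-3791445.4917, Z=-2550573.4840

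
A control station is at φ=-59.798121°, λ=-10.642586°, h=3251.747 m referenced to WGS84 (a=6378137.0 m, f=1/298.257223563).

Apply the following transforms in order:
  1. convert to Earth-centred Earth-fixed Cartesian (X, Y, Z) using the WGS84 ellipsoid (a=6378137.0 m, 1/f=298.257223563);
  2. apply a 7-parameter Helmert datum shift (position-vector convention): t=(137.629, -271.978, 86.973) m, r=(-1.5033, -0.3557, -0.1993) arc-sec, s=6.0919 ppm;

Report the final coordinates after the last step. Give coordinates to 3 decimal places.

X=3163006.167 m, Y=-594661.673 m, Z=-5491944.162 m

start: φ=-59.798121°, λ=-10.642586°, h=3251.747 m
→ ECEF (a=6378137.000, f=1/298.257223563): X=3162840.3733, Y=-594342.9912, Z=-5492007.4644
→ Helmert 7p (PV): X=3163006.1666, Y=-594661.6731, Z=-5491944.1621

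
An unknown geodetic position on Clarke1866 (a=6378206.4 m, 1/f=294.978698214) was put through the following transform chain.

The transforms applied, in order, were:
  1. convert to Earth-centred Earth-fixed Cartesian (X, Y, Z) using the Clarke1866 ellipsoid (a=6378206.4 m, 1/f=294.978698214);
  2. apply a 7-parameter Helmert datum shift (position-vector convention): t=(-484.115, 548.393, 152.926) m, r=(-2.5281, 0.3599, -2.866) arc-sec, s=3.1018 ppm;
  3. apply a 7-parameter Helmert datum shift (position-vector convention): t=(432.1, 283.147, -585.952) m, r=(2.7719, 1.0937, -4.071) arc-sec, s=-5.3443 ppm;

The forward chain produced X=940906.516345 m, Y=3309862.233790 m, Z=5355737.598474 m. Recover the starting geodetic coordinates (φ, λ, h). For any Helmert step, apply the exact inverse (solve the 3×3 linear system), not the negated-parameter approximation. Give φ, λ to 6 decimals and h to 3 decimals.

start: X=940906.5163, Y=3309862.2338, Z=5355737.5985 m
→ Helmert⁻¹: X=940385.7187, Y=3309687.3155, Z=5356312.6853
→ Helmert⁻¹: X=940811.5908, Y=3309076.0821, Z=5356185.3452
→ geod (Bowring, a=6378206.400): φ=57.46441700°, λ=74.12888800°, h=2957.1910 m

φ=57.464417°, λ=74.128888°, h=2957.191 m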